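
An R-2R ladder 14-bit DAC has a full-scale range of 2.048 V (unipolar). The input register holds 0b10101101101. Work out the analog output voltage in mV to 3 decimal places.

173.625 mV

LSB = 2.048 V / 2^14 = 125.00 µV.
Code 0b10101101101 = 1389 decimal.
V_out = 0 + 1389 × 0.000125 V = 0.173625 V.
= 173.625 mV.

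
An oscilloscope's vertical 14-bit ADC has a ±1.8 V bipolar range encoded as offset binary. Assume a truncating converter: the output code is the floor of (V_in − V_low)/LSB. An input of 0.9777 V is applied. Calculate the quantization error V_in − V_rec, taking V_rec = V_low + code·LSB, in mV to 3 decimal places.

Step size: 3.6 V ÷ 2^14 = 219.73 µV.
Scaled input = 12641.6213 LSBs, so code = 12641.
V_rec = (−1.8) + 12641·0.000219727 = 0.97756348 V.
Error = 0.9777 − 0.97756348 = 0.000136523 V = 0.137 mV.

0.137 mV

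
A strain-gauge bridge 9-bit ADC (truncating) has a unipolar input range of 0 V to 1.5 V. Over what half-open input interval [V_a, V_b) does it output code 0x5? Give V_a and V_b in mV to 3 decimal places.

LSB = 1.5/2^9 = 2.930 mV.
Code 0x5 = 5 decimal.
V_a = V_low + 5·LSB = 0.0146484 V; V_b = V_low + 6·LSB = 0.0175781 V.

[14.648 mV, 17.578 mV)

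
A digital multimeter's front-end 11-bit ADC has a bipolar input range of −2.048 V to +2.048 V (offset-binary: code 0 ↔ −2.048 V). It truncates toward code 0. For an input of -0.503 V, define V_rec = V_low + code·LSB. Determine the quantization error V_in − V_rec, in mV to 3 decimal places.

1.000 mV

One LSB is 4.096 V / 2048 = 2.000 mV.
(-0.503 − (−2.048))/0.002 = 772.5000; ⌊·⌋ gives code 772.
Code 772 maps back to (−2.048) + 772×0.002 V = -0.504 V.
V_in − V_rec = 0.001 V = 1.000 mV.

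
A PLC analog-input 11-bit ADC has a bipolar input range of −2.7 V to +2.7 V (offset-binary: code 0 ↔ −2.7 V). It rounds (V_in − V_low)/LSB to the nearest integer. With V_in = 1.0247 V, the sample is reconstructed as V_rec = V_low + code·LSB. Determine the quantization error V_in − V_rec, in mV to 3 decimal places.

-0.984 mV

LSB = 5.4/2^11 = 2.637 mV.
(1.0247 − (−2.7))/0.00263672 = 1412.6270; round gives code 1413.
V_rec = (−2.7) + 1413·0.00263672 = 1.0256836 V.
V_in − V_rec = -0.000983594 V = -0.984 mV.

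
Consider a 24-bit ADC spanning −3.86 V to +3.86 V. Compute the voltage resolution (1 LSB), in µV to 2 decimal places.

Full-scale span = 7.72 V.
LSB = 7.72 / 2^24 = 7.72 / 16777216 = 4.60148e-07 V = 0.46 µV.

0.46 µV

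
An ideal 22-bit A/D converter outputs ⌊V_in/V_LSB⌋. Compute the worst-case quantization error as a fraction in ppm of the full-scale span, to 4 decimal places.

Truncating → worst-case error = 1 LSB = V_FS/2^22, so 1e+06/4194304 = 0.238419 ppm of full scale.

0.2384 ppm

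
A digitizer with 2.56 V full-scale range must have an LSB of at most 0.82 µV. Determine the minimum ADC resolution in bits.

Number of steps required ≥ 2.56 V / 0.82 µV = 3121951.22.
Need 2^N ≥ 3121951.22; 2^21 = 2097152, 2^22 = 4194304.
Minimum N = 22.

22 bits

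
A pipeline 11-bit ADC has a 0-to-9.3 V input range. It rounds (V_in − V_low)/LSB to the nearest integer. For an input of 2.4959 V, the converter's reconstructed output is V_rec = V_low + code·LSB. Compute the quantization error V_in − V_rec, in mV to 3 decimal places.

-1.659 mV

LSB = 9.3/2^11 = 4.541 mV.
(2.4959 − 0)/0.00454102 = 549.6348; round gives code 550.
Reconstructed: 2.4975586 V.
Error = 2.4959 − 2.4975586 = -0.00165859 V = -1.659 mV.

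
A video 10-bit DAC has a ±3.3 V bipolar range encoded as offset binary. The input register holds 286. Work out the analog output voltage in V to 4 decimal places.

-1.4566 V

LSB = 6.6 V / 2^10 = 6.445 mV.
V_out = (−3.3) + 286 × 0.00644531 V = -1.45664 V.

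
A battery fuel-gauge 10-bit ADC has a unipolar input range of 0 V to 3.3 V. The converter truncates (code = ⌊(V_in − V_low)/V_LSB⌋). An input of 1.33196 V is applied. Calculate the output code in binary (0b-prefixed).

code 0b110011101 (decimal 413)

With 1024 levels over 3.3 V, one step is 3.223 mV.
(V_in − V_low)/LSB = (1.33196 − 0) / 0.00322266 = 413.311.
So the output code is 413.
In binary (0b-prefixed): 0b110011101.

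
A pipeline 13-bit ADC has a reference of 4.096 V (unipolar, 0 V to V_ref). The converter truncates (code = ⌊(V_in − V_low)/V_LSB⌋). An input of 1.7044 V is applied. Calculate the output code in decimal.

Full-scale span = 4.096 V; LSB = 4.096/2^13 = 0.500 mV.
Input sits at 3408.800 steps above V_low.
⌊·⌋(3408.800) = 3408.

code 3408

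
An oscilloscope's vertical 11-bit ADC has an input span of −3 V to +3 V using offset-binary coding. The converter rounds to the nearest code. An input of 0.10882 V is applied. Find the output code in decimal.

code 1061

With 2048 levels over 6 V, one step is 2.930 mV.
Input sits at 1061.144 steps above V_low.
Round → code 1061.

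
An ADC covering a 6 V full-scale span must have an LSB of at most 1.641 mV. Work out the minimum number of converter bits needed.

Number of steps required ≥ 6 V / 1.641 mV = 3656.31.
Need 2^N ≥ 3656.31; 2^11 = 2048, 2^12 = 4096.
Minimum N = 12.

12 bits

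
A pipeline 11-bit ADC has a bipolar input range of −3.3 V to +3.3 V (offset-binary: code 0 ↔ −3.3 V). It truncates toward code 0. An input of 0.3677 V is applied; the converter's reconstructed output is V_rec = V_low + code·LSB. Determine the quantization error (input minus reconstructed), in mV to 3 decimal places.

0.317 mV

Step size: 6.6 V ÷ 2^11 = 3.223 mV.
(V_in − V_low)/LSB = (0.3677 − (−3.3))/0.00322266 = 1138.0984 → code 1138 (floor).
V_rec = (−3.3) + 1138·0.00322266 = 0.36738281 V.
Difference: 0.000317187 V → 0.317 mV.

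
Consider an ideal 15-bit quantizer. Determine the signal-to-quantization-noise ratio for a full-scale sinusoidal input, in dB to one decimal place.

92.1 dB

SNR ≈ 6.02·N + 1.76 dB = 6.02·15 + 1.76 = 92.06 dB.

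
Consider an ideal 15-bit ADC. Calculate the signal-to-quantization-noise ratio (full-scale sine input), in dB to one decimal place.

92.1 dB

SNR ≈ 6.02·N + 1.76 dB = 6.02·15 + 1.76 = 92.06 dB.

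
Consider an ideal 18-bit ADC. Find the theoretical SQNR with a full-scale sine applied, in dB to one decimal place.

SNR ≈ 6.02·N + 1.76 dB = 6.02·18 + 1.76 = 110.12 dB.

110.1 dB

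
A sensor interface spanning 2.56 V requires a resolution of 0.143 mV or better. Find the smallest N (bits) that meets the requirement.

Number of steps required ≥ 2.56 V / 0.143 mV = 17902.10.
Need 2^N ≥ 17902.10; 2^14 = 16384, 2^15 = 32768.
Minimum N = 15.

15 bits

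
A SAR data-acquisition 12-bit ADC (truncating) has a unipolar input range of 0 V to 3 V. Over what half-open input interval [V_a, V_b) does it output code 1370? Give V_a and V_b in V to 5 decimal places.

[1.00342 V, 1.00415 V)

LSB = 3/2^12 = 0.732 mV.
V_a = V_low + 1370·LSB = 1.00342 V; V_b = V_low + 1371·LSB = 1.00415 V.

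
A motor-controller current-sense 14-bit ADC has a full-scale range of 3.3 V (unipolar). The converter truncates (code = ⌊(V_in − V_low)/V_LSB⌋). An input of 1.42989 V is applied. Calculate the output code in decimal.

code 7099

LSB = 3.3 V / 16384 = 201.42 µV.
Input sits at 7099.187 steps above V_low.
Floor → code 7099.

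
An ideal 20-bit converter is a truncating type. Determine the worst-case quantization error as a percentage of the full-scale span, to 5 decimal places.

0.00010 %

Truncating → worst-case error = 1 LSB = V_FS/2^20, so 100/1048576 = 9.53674e-05 % of full scale.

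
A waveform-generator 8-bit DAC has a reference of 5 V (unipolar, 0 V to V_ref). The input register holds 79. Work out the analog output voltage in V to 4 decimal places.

1.5430 V

LSB = 5 V / 2^8 = 19.531 mV.
V_out = 0 + 79 × 0.0195312 V = 1.54297 V.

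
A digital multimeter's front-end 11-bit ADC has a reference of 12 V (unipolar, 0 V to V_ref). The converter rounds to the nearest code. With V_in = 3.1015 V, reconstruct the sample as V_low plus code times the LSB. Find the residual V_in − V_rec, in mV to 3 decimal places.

1.891 mV

LSB = 12/2^11 = 5.859 mV.
Scaled input = 529.3227 LSBs, so code = 529.
Code 529 maps back to 0 + 529×0.00585938 V = 3.0996094 V.
V_in − V_rec = 0.00189062 V = 1.891 mV.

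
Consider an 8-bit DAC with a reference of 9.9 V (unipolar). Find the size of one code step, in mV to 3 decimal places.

38.672 mV

Full-scale span = 9.9 V.
LSB = 9.9 / 2^8 = 9.9 / 256 = 0.0386719 V = 38.672 mV.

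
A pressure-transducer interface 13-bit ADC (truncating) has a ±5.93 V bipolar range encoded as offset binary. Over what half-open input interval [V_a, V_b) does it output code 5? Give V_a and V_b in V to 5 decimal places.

[-5.92276 V, -5.92131 V)

LSB = 11.86/2^13 = 1.448 mV.
V_a = V_low + 5·LSB = -5.92276 V; V_b = V_low + 6·LSB = -5.92131 V.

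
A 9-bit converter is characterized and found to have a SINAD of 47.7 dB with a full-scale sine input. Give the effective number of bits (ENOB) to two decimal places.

ENOB = (SINAD − 1.76) / 6.02 = (47.7 − 1.76)/6.02 = 7.631.

7.63 bits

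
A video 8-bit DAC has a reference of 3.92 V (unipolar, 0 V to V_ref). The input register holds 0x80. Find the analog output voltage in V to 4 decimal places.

1.9600 V

LSB = 3.92 V / 2^8 = 15.312 mV.
Code 0x80 = 128 decimal.
V_out = 0 + 128 × 0.0153125 V = 1.96 V.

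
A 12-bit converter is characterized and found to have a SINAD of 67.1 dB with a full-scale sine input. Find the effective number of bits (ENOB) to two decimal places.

ENOB = (SINAD − 1.76) / 6.02 = (67.1 − 1.76)/6.02 = 10.854.

10.85 bits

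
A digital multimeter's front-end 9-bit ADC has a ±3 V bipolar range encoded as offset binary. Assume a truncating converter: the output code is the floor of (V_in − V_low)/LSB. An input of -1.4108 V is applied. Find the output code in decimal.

LSB = 6 V / 512 = 11.719 mV.
Input sits at 135.612 steps above V_low.
So the output code is 135.

code 135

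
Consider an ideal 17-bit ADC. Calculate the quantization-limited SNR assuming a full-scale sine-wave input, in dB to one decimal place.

SNR ≈ 6.02·N + 1.76 dB = 6.02·17 + 1.76 = 104.10 dB.

104.1 dB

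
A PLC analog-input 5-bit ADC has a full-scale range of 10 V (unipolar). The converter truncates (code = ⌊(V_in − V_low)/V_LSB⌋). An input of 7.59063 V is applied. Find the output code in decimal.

code 24

With 32 levels over 10 V, one step is 312.500 mV.
(V_in − V_low)/LSB = (7.59063 − 0) / 0.3125 = 24.290.
⌊·⌋(24.290) = 24.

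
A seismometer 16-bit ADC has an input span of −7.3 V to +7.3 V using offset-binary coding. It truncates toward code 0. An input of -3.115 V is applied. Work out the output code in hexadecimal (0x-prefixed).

Full-scale span = 14.6 V; LSB = 14.6/2^16 = 222.78 µV.
(-3.115 − (−7.3)) / 0.000222778 = 18785.490 LSBs.
So the output code is 18785.
In hexadecimal (0x-prefixed): 0x4961.

code 0x4961 (decimal 18785)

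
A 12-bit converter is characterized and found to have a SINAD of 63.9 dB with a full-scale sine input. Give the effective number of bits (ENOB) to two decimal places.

10.32 bits

ENOB = (SINAD − 1.76) / 6.02 = (63.9 − 1.76)/6.02 = 10.322.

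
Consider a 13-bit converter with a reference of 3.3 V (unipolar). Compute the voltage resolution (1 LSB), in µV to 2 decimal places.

Full-scale span = 3.3 V.
LSB = 3.3 / 2^13 = 3.3 / 8192 = 0.000402832 V = 402.83 µV.

402.83 µV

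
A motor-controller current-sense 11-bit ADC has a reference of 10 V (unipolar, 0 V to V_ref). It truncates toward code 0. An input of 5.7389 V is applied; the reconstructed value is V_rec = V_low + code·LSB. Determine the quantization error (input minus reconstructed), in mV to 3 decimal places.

1.595 mV

LSB = 10/2^11 = 4.883 mV.
(5.7389 − 0)/0.00488281 = 1175.3267; ⌊·⌋ gives code 1175.
Code 1175 maps back to 0 + 1175×0.00488281 V = 5.7373047 V.
V_in − V_rec = 0.00159531 V = 1.595 mV.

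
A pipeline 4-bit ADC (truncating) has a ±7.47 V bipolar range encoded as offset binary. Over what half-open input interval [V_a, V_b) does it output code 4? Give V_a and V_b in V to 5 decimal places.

LSB = 14.94/2^4 = 0.9337 V.
V_a = V_low + 4·LSB = -3.735 V; V_b = V_low + 5·LSB = -2.80125 V.

[-3.73500 V, -2.80125 V)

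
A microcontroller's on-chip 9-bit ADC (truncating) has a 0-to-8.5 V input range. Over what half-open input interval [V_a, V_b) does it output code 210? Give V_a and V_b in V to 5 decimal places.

[3.48633 V, 3.50293 V)

LSB = 8.5/2^9 = 16.602 mV.
V_a = V_low + 210·LSB = 3.48633 V; V_b = V_low + 211·LSB = 3.50293 V.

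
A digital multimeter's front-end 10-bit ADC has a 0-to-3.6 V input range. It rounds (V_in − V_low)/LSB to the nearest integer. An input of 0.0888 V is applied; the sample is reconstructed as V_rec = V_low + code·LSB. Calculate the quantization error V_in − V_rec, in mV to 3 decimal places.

0.909 mV

LSB = 3.6/2^10 = 3.516 mV.
(0.0888 − 0)/0.00351563 = 25.2587; round gives code 25.
Code 25 maps back to 0 + 25×0.00351563 V = 0.087890625 V.
V_in − V_rec = 0.000909375 V = 0.909 mV.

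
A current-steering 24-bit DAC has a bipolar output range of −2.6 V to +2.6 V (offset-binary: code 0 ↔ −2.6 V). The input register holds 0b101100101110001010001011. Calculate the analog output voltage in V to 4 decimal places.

1.0336 V

LSB = 5.2 V / 2^24 = 0.31 µV.
Code 0b101100101110001010001011 = 11723403 decimal.
V_out = (−2.6) + 11723403 × 3.09944e-07 V = 1.0336 V.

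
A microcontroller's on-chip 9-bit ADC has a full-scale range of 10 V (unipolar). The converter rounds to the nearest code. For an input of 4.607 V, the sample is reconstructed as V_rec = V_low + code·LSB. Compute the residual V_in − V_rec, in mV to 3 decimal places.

-2.375 mV

One LSB is 10 V / 512 = 19.531 mV.
(V_in − V_low)/LSB = (4.607 − 0)/0.0195312 = 235.8784 → code 236 (round).
Code 236 maps back to 0 + 236×0.0195312 V = 4.609375 V.
Error = 4.607 − 4.609375 = -0.002375 V = -2.375 mV.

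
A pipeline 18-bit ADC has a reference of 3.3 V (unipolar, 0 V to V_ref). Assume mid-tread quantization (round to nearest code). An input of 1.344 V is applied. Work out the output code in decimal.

code 106764

With 262144 levels over 3.3 V, one step is 12.59 µV.
(1.344 − 0) / 1.25885e-05 = 106764.102 LSBs.
So the output code is 106764.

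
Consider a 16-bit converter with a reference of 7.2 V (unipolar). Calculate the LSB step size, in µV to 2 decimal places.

109.86 µV

Full-scale span = 7.2 V.
LSB = 7.2 / 2^16 = 7.2 / 65536 = 0.000109863 V = 109.86 µV.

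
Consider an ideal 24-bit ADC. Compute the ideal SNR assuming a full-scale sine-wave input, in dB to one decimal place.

SNR ≈ 6.02·N + 1.76 dB = 6.02·24 + 1.76 = 146.24 dB.

146.2 dB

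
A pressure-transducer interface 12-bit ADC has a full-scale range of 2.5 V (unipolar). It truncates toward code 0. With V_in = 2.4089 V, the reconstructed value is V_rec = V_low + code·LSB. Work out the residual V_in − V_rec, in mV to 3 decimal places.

0.453 mV

One LSB is 2.5 V / 4096 = 0.610 mV.
Scaled input = 3946.7418 LSBs, so code = 3946.
V_rec = 0 + 3946·0.000610352 = 2.4084473 V.
Difference: 0.000452734 V → 0.453 mV.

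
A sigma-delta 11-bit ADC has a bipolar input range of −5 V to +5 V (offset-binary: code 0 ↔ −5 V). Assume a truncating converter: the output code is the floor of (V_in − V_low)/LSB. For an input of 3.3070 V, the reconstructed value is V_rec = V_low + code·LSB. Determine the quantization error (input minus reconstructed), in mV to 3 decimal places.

One LSB is 10 V / 2048 = 4.883 mV.
Scaled input = 1701.2736 LSBs, so code = 1701.
Code 1701 maps back to (−5) + 1701×0.00488281 V = 3.3056641 V.
Error = 3.3070 − 3.3056641 = 0.00133594 V = 1.336 mV.

1.336 mV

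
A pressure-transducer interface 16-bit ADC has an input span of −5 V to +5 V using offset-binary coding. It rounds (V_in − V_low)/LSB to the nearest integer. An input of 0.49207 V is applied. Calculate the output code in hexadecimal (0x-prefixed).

LSB = 10 V / 65536 = 152.59 µV.
Input sits at 35992.830 steps above V_low.
round(35992.830) = 35993.
In hexadecimal (0x-prefixed): 0x8C99.

code 0x8C99 (decimal 35993)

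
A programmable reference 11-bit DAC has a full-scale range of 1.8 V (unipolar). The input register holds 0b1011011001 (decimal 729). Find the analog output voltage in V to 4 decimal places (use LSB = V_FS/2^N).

LSB = 1.8 V / 2^11 = 0.879 mV.
Code 0b1011011001 = 729 decimal.
V_out = 0 + 729 × 0.000878906 V = 0.640723 V.

0.6407 V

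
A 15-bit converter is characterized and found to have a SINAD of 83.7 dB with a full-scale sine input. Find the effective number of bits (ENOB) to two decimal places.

ENOB = (SINAD − 1.76) / 6.02 = (83.7 − 1.76)/6.02 = 13.611.

13.61 bits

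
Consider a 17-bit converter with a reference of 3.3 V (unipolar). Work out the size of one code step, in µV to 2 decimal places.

25.18 µV

Full-scale span = 3.3 V.
LSB = 3.3 / 2^17 = 3.3 / 131072 = 2.5177e-05 V = 25.18 µV.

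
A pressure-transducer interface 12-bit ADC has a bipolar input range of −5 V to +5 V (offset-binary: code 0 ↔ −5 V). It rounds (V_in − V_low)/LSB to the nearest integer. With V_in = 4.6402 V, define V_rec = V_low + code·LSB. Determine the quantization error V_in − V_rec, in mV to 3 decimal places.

-0.913 mV

LSB = 10/2^12 = 2.441 mV.
(V_in − V_low)/LSB = (4.6402 − (−5))/0.00244141 = 3948.6259 → code 3949 (round).
V_rec = (−5) + 3949·0.00244141 = 4.6411133 V.
Difference: -0.000913281 V → -0.913 mV.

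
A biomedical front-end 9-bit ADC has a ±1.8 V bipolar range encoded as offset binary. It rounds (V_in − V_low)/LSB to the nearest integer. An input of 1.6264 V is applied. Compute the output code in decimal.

With 512 levels over 3.6 V, one step is 7.031 mV.
Input sits at 487.310 steps above V_low.
So the output code is 487.

code 487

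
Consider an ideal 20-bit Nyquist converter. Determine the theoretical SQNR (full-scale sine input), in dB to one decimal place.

SNR ≈ 6.02·N + 1.76 dB = 6.02·20 + 1.76 = 122.16 dB.

122.2 dB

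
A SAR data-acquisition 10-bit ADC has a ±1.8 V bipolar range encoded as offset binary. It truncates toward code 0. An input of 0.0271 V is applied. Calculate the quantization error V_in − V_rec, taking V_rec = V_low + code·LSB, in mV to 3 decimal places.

2.491 mV

Step size: 3.6 V ÷ 2^10 = 3.516 mV.
(0.0271 − (−1.8))/0.00351563 = 519.7084; ⌊·⌋ gives code 519.
Code 519 maps back to (−1.8) + 519×0.00351563 V = 0.024609375 V.
Error = 0.0271 − 0.024609375 = 0.00249062 V = 2.491 mV.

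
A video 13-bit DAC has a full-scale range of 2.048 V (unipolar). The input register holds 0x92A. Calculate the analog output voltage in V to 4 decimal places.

LSB = 2.048 V / 2^13 = 250.00 µV.
Code 0x92A = 2346 decimal.
V_out = 0 + 2346 × 0.00025 V = 0.5865 V.

0.5865 V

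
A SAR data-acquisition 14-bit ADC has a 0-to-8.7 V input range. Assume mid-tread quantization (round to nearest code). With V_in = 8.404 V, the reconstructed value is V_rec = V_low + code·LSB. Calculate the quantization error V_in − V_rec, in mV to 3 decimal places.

-0.230 mV

LSB = 8.7/2^14 = 0.531 mV.
(8.404 − 0)/0.000531006 = 15826.5674; round gives code 15827.
Reconstructed: 8.4042297 V.
Difference: -0.000229736 V → -0.230 mV.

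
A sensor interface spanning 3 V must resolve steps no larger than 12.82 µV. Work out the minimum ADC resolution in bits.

Number of steps required ≥ 3 V / 12.82 µV = 234009.36.
Need 2^N ≥ 234009.36; 2^17 = 131072, 2^18 = 262144.
Minimum N = 18.

18 bits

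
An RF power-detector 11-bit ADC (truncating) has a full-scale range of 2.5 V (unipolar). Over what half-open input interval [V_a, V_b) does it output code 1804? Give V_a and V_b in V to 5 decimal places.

[2.20215 V, 2.20337 V)

LSB = 2.5/2^11 = 1.221 mV.
V_a = V_low + 1804·LSB = 2.20215 V; V_b = V_low + 1805·LSB = 2.20337 V.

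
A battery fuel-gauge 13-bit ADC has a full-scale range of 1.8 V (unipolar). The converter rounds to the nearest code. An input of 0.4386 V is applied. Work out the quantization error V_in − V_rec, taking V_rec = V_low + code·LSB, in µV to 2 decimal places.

25.78 µV

Step size: 1.8 V ÷ 2^13 = 219.73 µV.
(V_in − V_low)/LSB = (0.4386 − 0)/0.000219727 = 1996.1173 → code 1996 (round).
V_rec = 0 + 1996·0.000219727 = 0.43857422 V.
Error = 0.4386 − 0.43857422 = 2.57812e-05 V = 25.78 µV.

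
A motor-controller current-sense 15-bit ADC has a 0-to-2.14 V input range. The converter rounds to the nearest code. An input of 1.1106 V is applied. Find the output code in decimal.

code 17006

Full-scale span = 2.14 V; LSB = 2.14/2^15 = 65.31 µV.
Input sits at 17005.673 steps above V_low.
So the output code is 17006.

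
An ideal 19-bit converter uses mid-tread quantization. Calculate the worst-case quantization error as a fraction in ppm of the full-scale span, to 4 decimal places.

Rounding → worst-case error = ½ LSB = V_FS/2^20, so 1e+06/1048576 = 0.953674 ppm of full scale.

0.9537 ppm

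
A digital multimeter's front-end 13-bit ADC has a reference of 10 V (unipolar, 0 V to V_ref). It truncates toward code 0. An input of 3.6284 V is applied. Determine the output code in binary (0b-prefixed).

code 0b101110011100 (decimal 2972)

With 8192 levels over 10 V, one step is 1.221 mV.
(3.6284 − 0) / 0.0012207 = 2972.385 LSBs.
So the output code is 2972.
In binary (0b-prefixed): 0b101110011100.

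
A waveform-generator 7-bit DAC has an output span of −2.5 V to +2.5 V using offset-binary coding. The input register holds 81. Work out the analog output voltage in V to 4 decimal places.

LSB = 5 V / 2^7 = 39.062 mV.
V_out = (−2.5) + 81 × 0.0390625 V = 0.664062 V.

0.6641 V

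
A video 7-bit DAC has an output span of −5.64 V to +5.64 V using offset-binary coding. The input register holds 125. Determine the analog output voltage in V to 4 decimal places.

LSB = 11.28 V / 2^7 = 88.125 mV.
V_out = (−5.64) + 125 × 0.088125 V = 5.37563 V.

5.3756 V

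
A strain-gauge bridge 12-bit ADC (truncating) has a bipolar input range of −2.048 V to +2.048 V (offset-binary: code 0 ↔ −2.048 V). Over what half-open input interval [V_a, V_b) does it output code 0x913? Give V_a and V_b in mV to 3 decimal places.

[275.000 mV, 276.000 mV)

LSB = 4.096/2^12 = 1.000 mV.
Code 0x913 = 2323 decimal.
V_a = V_low + 2323·LSB = 0.275 V; V_b = V_low + 2324·LSB = 0.276 V.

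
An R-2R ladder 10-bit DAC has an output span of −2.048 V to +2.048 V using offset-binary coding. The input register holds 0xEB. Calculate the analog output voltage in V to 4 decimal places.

LSB = 4.096 V / 2^10 = 4.000 mV.
Code 0xEB = 235 decimal.
V_out = (−2.048) + 235 × 0.004 V = -1.108 V.

-1.1080 V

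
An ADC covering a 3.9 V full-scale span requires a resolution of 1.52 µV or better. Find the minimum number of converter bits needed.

Number of steps required ≥ 3.9 V / 1.52 µV = 2565789.47.
Need 2^N ≥ 2565789.47; 2^21 = 2097152, 2^22 = 4194304.
Minimum N = 22.

22 bits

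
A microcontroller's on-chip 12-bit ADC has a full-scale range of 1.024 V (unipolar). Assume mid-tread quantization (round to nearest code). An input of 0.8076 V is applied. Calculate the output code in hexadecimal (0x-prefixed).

With 4096 levels over 1.024 V, one step is 250.00 µV.
(0.8076 − 0) / 0.00025 = 3230.400 LSBs.
round(3230.400) = 3230.
In hexadecimal (0x-prefixed): 0xC9E.

code 0xC9E (decimal 3230)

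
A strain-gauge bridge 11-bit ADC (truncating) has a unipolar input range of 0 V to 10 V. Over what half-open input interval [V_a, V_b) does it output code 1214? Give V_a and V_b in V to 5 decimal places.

LSB = 10/2^11 = 4.883 mV.
V_a = V_low + 1214·LSB = 5.92773 V; V_b = V_low + 1215·LSB = 5.93262 V.

[5.92773 V, 5.93262 V)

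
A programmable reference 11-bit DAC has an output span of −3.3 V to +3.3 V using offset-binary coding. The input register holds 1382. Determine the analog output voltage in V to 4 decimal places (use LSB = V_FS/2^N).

LSB = 6.6 V / 2^11 = 3.223 mV.
V_out = (−3.3) + 1382 × 0.00322266 V = 1.15371 V.

1.1537 V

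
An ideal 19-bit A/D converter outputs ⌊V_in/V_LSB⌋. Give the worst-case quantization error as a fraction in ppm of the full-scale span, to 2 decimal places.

Truncating → worst-case error = 1 LSB = V_FS/2^19, so 1e+06/524288 = 1.90735 ppm of full scale.

1.91 ppm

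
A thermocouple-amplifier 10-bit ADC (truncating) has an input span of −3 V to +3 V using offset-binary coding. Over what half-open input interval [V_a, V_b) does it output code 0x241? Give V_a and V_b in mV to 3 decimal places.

LSB = 6/2^10 = 5.859 mV.
Code 0x241 = 577 decimal.
V_a = V_low + 577·LSB = 0.380859 V; V_b = V_low + 578·LSB = 0.386719 V.

[380.859 mV, 386.719 mV)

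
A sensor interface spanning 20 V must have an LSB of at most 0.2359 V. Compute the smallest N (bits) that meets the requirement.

7 bits

Number of steps required ≥ 20 V / 0.2359 V = 84.78.
Need 2^N ≥ 84.78; 2^6 = 64, 2^7 = 128.
Minimum N = 7.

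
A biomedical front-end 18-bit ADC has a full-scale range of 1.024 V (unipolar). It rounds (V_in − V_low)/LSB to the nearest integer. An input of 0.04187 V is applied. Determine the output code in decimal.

Full-scale span = 1.024 V; LSB = 1.024/2^18 = 3.91 µV.
Input sits at 10718.720 steps above V_low.
Round → code 10719.

code 10719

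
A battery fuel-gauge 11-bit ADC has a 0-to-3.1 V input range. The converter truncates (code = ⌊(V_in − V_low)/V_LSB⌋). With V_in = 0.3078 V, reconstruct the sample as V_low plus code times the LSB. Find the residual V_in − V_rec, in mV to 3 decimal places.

0.525 mV

LSB = 3.1/2^11 = 1.514 mV.
(0.3078 − 0)/0.00151367 = 203.3466; ⌊·⌋ gives code 203.
V_rec = 0 + 203·0.00151367 = 0.30727539 V.
V_in − V_rec = 0.000524609 V = 0.525 mV.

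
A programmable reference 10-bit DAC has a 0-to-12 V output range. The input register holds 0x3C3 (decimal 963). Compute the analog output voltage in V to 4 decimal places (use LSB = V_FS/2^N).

11.2852 V

LSB = 12 V / 2^10 = 11.719 mV.
Code 0x3C3 = 963 decimal.
V_out = 0 + 963 × 0.0117188 V = 11.2852 V.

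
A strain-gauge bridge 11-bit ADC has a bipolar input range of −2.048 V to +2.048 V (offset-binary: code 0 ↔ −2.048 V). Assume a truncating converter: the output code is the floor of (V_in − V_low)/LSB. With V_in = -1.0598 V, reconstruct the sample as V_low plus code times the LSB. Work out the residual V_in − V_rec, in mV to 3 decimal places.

0.200 mV

LSB = 4.096/2^11 = 2.000 mV.
(V_in − V_low)/LSB = (-1.0598 − (−2.048))/0.002 = 494.1000 → code 494 (floor).
V_rec = (−2.048) + 494·0.002 = -1.06 V.
Error = -1.0598 − (−1.06) = 0.0002 V = 0.200 mV.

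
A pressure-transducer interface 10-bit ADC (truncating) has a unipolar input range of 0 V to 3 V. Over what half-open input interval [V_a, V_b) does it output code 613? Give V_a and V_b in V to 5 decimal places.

[1.79590 V, 1.79883 V)

LSB = 3/2^10 = 2.930 mV.
V_a = V_low + 613·LSB = 1.7959 V; V_b = V_low + 614·LSB = 1.79883 V.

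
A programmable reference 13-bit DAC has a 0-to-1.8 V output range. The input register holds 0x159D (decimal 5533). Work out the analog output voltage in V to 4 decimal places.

LSB = 1.8 V / 2^13 = 219.73 µV.
Code 0x159D = 5533 decimal.
V_out = 0 + 5533 × 0.000219727 V = 1.21575 V.

1.2157 V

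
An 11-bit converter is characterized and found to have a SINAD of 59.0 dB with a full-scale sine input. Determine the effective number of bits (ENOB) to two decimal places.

9.51 bits

ENOB = (SINAD − 1.76) / 6.02 = (59.0 − 1.76)/6.02 = 9.508.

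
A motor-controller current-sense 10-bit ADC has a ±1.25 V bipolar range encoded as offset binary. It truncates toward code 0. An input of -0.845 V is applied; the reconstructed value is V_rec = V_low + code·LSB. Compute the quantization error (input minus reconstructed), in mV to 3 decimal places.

One LSB is 2.5 V / 1024 = 2.441 mV.
Scaled input = 165.8880 LSBs, so code = 165.
Reconstructed: -0.84716797 V.
Error = -0.845 − (−0.84716797) = 0.00216797 V = 2.168 mV.

2.168 mV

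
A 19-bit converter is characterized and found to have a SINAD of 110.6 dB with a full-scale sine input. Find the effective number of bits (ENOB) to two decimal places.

18.08 bits

ENOB = (SINAD − 1.76) / 6.02 = (110.6 − 1.76)/6.02 = 18.080.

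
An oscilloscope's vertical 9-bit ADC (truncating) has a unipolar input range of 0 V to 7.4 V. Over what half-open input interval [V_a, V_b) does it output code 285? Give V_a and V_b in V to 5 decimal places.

[4.11914 V, 4.13359 V)

LSB = 7.4/2^9 = 14.453 mV.
V_a = V_low + 285·LSB = 4.11914 V; V_b = V_low + 286·LSB = 4.13359 V.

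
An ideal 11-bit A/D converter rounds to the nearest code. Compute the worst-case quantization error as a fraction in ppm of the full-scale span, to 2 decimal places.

244.14 ppm

Rounding → worst-case error = ½ LSB = V_FS/2^12, so 1e+06/4096 = 244.141 ppm of full scale.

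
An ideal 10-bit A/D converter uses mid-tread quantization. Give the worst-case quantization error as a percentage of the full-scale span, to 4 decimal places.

Rounding → worst-case error = ½ LSB = V_FS/2^11, so 100/2048 = 0.0488281 % of full scale.

0.0488 %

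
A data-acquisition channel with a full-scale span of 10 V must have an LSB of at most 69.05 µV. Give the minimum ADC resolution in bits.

Number of steps required ≥ 10 V / 69.05 µV = 144822.59.
Need 2^N ≥ 144822.59; 2^17 = 131072, 2^18 = 262144.
Minimum N = 18.

18 bits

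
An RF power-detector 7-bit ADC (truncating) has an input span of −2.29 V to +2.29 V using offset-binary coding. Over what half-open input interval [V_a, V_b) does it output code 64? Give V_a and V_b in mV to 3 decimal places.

LSB = 4.58/2^7 = 35.781 mV.
V_a = V_low + 64·LSB = 0 V; V_b = V_low + 65·LSB = 0.0357813 V.

[0.000 mV, 35.781 mV)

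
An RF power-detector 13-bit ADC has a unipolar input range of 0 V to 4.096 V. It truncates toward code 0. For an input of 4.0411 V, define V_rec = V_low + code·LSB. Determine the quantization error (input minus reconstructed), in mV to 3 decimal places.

Step size: 4.096 V ÷ 2^13 = 0.500 mV.
(V_in − V_low)/LSB = (4.0411 − 0)/0.0005 = 8082.2000 → code 8082 (floor).
Reconstructed: 4.041 V.
Error = 4.0411 − 4.041 = 0.0001 V = 0.100 mV.

0.100 mV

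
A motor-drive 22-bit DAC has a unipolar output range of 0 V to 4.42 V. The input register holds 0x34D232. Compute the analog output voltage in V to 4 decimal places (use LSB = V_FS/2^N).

LSB = 4.42 V / 2^22 = 1.05 µV.
Code 0x34D232 = 3461682 decimal.
V_out = 0 + 3461682 × 1.05381e-06 V = 3.64796 V.

3.6480 V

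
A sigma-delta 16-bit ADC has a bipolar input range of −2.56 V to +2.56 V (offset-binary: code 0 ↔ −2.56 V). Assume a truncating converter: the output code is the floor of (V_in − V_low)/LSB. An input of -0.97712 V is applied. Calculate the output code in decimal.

code 20260

LSB = 5.12 V / 65536 = 78.12 µV.
(-0.97712 − (−2.56)) / 7.8125e-05 = 20260.864 LSBs.
Floor → code 20260.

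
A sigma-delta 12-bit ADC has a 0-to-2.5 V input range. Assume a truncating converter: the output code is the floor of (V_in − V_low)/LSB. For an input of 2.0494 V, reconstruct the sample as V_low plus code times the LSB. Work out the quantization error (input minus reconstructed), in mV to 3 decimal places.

One LSB is 2.5 V / 4096 = 0.610 mV.
(2.0494 − 0)/0.000610352 = 3357.7370; ⌊·⌋ gives code 3357.
Reconstructed: 2.0489502 V.
V_in − V_rec = 0.000449805 V = 0.450 mV.

0.450 mV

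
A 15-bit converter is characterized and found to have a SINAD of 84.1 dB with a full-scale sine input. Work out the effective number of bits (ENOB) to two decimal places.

ENOB = (SINAD − 1.76) / 6.02 = (84.1 − 1.76)/6.02 = 13.678.

13.68 bits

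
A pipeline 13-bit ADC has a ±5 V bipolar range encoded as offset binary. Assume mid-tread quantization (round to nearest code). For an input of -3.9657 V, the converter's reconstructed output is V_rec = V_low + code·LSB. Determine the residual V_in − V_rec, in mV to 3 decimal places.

Step size: 10 V ÷ 2^13 = 1.221 mV.
(V_in − V_low)/LSB = (-3.9657 − (−5))/0.0012207 = 847.2986 → code 847 (round).
Reconstructed: -3.9660645 V.
V_in − V_rec = 0.000364453 V = 0.364 mV.

0.364 mV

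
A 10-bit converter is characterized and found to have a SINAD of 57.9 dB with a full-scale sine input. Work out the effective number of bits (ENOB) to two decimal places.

9.33 bits

ENOB = (SINAD − 1.76) / 6.02 = (57.9 − 1.76)/6.02 = 9.326.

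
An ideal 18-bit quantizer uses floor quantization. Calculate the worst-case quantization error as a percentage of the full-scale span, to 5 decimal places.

Truncating → worst-case error = 1 LSB = V_FS/2^18, so 100/262144 = 0.00038147 % of full scale.

0.00038 %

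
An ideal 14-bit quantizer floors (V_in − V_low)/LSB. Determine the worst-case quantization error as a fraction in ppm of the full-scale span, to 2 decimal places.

61.04 ppm

Truncating → worst-case error = 1 LSB = V_FS/2^14, so 1e+06/16384 = 61.0352 ppm of full scale.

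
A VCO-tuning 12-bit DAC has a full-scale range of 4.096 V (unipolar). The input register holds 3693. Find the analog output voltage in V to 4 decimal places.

3.6930 V

LSB = 4.096 V / 2^12 = 1.000 mV.
V_out = 0 + 3693 × 0.001 V = 3.693 V.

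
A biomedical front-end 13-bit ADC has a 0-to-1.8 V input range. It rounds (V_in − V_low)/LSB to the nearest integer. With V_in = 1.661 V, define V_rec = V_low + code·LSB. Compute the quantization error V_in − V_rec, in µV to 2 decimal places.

86.91 µV

Step size: 1.8 V ÷ 2^13 = 219.73 µV.
Scaled input = 7559.3956 LSBs, so code = 7559.
Code 7559 maps back to 0 + 7559×0.000219727 V = 1.6609131 V.
V_in − V_rec = 8.69141e-05 V = 86.91 µV.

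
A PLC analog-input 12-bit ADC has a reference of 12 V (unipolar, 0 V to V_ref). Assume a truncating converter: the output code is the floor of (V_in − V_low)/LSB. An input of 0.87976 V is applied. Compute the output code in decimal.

code 300

With 4096 levels over 12 V, one step is 2.930 mV.
Input sits at 300.291 steps above V_low.
⌊·⌋(300.291) = 300.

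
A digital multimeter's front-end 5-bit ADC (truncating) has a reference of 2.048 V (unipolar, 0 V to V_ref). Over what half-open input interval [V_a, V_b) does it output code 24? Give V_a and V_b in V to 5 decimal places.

[1.53600 V, 1.60000 V)

LSB = 2.048/2^5 = 64.000 mV.
V_a = V_low + 24·LSB = 1.536 V; V_b = V_low + 25·LSB = 1.6 V.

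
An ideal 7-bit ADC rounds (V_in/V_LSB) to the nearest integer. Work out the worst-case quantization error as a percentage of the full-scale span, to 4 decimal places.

Rounding → worst-case error = ½ LSB = V_FS/2^8, so 100/256 = 0.390625 % of full scale.

0.3906 %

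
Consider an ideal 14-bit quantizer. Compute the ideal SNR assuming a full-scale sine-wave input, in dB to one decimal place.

SNR ≈ 6.02·N + 1.76 dB = 6.02·14 + 1.76 = 86.04 dB.

86.0 dB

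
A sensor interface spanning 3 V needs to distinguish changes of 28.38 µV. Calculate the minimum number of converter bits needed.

Number of steps required ≥ 3 V / 28.38 µV = 105708.25.
Need 2^N ≥ 105708.25; 2^16 = 65536, 2^17 = 131072.
Minimum N = 17.

17 bits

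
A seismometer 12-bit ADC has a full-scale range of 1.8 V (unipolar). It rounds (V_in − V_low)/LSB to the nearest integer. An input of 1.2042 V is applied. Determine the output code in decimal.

LSB = 1.8 V / 4096 = 439.45 µV.
(1.2042 − 0) / 0.000439453 = 2740.224 LSBs.
round(2740.224) = 2740.

code 2740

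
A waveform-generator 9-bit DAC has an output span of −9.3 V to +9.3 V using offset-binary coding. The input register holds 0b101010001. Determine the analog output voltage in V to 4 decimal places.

LSB = 18.6 V / 2^9 = 36.328 mV.
Code 0b101010001 = 337 decimal.
V_out = (−9.3) + 337 × 0.0363281 V = 2.94258 V.

2.9426 V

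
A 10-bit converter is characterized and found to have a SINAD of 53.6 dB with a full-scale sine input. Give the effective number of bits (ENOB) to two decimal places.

8.61 bits

ENOB = (SINAD − 1.76) / 6.02 = (53.6 − 1.76)/6.02 = 8.611.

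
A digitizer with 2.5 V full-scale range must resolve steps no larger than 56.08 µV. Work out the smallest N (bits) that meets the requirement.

Number of steps required ≥ 2.5 V / 56.08 µV = 44579.17.
Need 2^N ≥ 44579.17; 2^15 = 32768, 2^16 = 65536.
Minimum N = 16.

16 bits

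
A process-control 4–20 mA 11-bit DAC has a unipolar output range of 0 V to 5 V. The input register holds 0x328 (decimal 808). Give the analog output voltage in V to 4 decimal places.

1.9727 V

LSB = 5 V / 2^11 = 2.441 mV.
Code 0x328 = 808 decimal.
V_out = 0 + 808 × 0.00244141 V = 1.97266 V.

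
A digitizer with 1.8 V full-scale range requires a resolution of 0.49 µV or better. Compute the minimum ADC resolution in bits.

22 bits

Number of steps required ≥ 1.8 V / 0.49 µV = 3673469.39.
Need 2^N ≥ 3673469.39; 2^21 = 2097152, 2^22 = 4194304.
Minimum N = 22.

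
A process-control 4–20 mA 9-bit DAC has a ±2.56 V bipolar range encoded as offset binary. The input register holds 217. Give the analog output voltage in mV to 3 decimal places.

-390.000 mV

LSB = 5.12 V / 2^9 = 10.000 mV.
V_out = (−2.56) + 217 × 0.01 V = -0.39 V.
= -390.000 mV.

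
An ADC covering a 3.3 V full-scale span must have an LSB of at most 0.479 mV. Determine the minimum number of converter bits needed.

13 bits

Number of steps required ≥ 3.3 V / 0.479 mV = 6889.35.
Need 2^N ≥ 6889.35; 2^12 = 4096, 2^13 = 8192.
Minimum N = 13.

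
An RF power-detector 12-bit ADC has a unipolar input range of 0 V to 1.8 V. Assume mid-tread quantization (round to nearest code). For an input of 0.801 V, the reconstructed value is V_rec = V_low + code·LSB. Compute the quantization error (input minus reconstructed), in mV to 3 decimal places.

Step size: 1.8 V ÷ 2^12 = 439.45 µV.
Scaled input = 1822.7200 LSBs, so code = 1823.
Reconstructed: 0.80112305 V.
Error = 0.801 − 0.80112305 = -0.000123047 V = -0.123 mV.

-0.123 mV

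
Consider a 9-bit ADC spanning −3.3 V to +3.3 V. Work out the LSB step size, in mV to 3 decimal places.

12.891 mV

Full-scale span = 6.6 V.
LSB = 6.6 / 2^9 = 6.6 / 512 = 0.0128906 V = 12.891 mV.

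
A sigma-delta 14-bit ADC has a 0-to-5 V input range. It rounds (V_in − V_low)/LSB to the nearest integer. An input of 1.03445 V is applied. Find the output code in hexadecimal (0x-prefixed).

code 0xD3E (decimal 3390)

Full-scale span = 5 V; LSB = 5/2^14 = 305.18 µV.
(1.03445 − 0) / 0.000305176 = 3389.686 LSBs.
Round → code 3390.
In hexadecimal (0x-prefixed): 0xD3E.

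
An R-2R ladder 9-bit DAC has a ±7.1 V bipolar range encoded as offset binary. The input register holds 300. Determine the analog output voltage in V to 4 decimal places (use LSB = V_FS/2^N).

1.2203 V

LSB = 14.2 V / 2^9 = 27.734 mV.
V_out = (−7.1) + 300 × 0.0277344 V = 1.22031 V.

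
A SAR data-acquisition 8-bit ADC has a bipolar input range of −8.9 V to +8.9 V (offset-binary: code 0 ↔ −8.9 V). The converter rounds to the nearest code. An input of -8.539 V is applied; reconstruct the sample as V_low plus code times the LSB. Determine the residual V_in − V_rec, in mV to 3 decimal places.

13.344 mV

Step size: 17.8 V ÷ 2^8 = 69.531 mV.
(V_in − V_low)/LSB = (-8.539 − (−8.9))/0.0695313 = 5.1919 → code 5 (round).
Code 5 maps back to (−8.9) + 5×0.0695313 V = -8.5523438 V.
V_in − V_rec = 0.0133437 V = 13.344 mV.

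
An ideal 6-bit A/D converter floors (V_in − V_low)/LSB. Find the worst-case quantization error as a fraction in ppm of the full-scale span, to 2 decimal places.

Truncating → worst-case error = 1 LSB = V_FS/2^6, so 1e+06/64 = 15625 ppm of full scale.

15625.00 ppm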